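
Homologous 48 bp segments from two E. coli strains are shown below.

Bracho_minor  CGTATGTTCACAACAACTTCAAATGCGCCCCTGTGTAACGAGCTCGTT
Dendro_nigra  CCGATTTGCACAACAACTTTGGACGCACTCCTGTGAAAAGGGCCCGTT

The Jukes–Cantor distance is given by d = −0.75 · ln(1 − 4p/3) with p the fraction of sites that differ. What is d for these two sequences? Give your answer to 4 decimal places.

0.3694

The sequences differ at positions 2 (G/C), 3 (T/G), 6 (G/T), 8 (T/G), 20 (C/T), 21 (A/G), 22 (A/G), 24 (T/C), 27 (G/A), 29 (C/T), 36 (T/A), 39 (C/A), 41 (A/G), 44 (T/C).
p = 14/48 = 0.291667.
d = −0.75 · ln(1 − (4/3)·0.291667) = −0.75 · ln(0.611111) = −0.75 · (-0.492477) = 0.3694.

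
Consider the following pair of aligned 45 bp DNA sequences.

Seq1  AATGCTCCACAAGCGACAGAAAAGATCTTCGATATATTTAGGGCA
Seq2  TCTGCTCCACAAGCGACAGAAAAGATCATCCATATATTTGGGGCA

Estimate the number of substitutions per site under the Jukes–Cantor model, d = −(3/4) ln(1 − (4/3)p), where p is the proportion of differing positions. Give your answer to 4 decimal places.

0.1203

Differing sites — 1:A/T; 2:A/C; 28:T/A; 31:G/C; 40:A/G.
p = 5/45 = 0.111111.
d = −0.75 · ln(1 − (4/3)·0.111111) = −0.75 · ln(0.851852) = −0.75 · (-0.160342) = 0.1203.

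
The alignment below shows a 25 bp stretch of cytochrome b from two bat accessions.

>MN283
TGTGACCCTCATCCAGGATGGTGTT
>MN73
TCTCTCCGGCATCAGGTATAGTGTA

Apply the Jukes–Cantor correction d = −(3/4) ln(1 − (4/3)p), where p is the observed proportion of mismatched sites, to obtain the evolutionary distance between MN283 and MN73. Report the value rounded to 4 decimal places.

0.5716

The sequences differ at positions 2 (G/C), 4 (G/C), 5 (A/T), 8 (C/G), 9 (T/G), 14 (C/A), 15 (A/G), 17 (G/T), 20 (G/A), 25 (T/A).
p = 10/25 = 0.400000.
d = −0.75 · ln(1 − (4/3)·0.400000) = −0.75 · ln(0.466667) = −0.75 · (-0.762139) = 0.5716.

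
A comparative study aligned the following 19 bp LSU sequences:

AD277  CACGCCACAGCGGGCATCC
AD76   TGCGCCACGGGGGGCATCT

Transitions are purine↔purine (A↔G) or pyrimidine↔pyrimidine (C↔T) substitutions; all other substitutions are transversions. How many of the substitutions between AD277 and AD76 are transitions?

The sequences differ at positions 1 (C/T, transition), 2 (A/G, transition), 9 (A/G, transition), 11 (C/G, transversion), 19 (C/T, transition).
Of the 5 differences, 4 transitions and 1 transversion, so the answer is 4.

4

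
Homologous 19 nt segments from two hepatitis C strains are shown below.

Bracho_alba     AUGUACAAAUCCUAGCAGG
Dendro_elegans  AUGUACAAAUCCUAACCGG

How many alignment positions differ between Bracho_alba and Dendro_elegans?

Differing sites — 15:G/A; 17:A/C.
That gives 2 mismatches out of 19 aligned sites, so the Hamming distance is 2.

2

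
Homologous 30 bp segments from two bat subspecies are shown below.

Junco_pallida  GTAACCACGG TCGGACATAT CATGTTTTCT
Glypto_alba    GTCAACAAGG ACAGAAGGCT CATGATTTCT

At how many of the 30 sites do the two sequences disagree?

The sequences differ at positions 3 (A/C), 5 (C/A), 8 (C/A), 11 (T/A), 13 (G/A), 16 (C/A), 17 (A/G), 18 (T/G), 19 (A/C), 25 (T/A).
That gives 10 mismatches out of 30 aligned sites, so the Hamming distance is 10.

10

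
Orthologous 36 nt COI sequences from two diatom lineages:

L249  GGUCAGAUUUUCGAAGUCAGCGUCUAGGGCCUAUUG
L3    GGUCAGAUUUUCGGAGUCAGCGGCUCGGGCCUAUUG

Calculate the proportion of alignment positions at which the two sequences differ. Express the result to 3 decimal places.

0.083

The sequences differ at positions 14 (A/G), 23 (U/G), 26 (A/C).
There are 3 differences over 36 sites, so p = 3/36 = 0.083.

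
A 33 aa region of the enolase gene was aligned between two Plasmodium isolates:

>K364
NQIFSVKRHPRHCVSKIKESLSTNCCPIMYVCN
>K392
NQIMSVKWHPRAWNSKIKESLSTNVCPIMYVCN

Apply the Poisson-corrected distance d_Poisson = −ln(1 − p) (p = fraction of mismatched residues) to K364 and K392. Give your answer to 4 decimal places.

Differing sites — 4:F/M; 8:R/W; 12:H/A; 13:C/W; 14:V/N; 25:C/V.
p = 6/33 = 0.181818.
d = −ln(1 − 0.181818) = −ln(0.818182) = 0.2007.

0.2007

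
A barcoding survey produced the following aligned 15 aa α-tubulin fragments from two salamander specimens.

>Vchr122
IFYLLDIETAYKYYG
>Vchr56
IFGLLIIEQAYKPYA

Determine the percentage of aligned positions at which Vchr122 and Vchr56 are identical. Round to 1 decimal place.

66.7%

The sequences differ at positions 3 (Y/G), 6 (D/I), 9 (T/Q), 13 (Y/P), 15 (G/A).
10 of the 15 sites match, so the percent identity is 10/15 × 100 = 66.7%.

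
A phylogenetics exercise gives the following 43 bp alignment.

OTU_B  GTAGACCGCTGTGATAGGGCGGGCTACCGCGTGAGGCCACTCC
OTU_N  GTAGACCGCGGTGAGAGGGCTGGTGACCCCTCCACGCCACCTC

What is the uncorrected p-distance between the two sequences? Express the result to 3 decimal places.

Differing sites — 10:T/G; 15:T/G; 21:G/T; 24:C/T; 25:T/G; 29:G/C; 31:G/T; 32:T/C; 33:G/C; 35:G/C; 41:T/C; 42:C/T.
There are 12 differences over 43 sites, so p = 12/43 = 0.279.

0.279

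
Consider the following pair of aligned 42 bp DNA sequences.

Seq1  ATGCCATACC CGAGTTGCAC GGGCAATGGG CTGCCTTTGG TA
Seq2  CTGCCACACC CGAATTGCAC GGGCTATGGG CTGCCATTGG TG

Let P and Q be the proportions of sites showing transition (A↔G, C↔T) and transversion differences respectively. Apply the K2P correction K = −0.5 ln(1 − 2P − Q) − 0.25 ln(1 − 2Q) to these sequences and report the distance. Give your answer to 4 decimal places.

0.1591

Differing sites — 1:A/C (Tv); 7:T/C (Ti); 14:G/A (Ti); 25:A/T (Tv); 36:T/A (Tv); 42:A/G (Ti).
Of the 6 differences, 3 transitions and 3 transversions over 42 sites: P = 3/42 = 0.071429, Q = 3/42 = 0.071429.
d = −0.5·ln(0.785713) − 0.25·ln(0.857142) = −0.5·(-0.241164) − 0.25·(-0.154152) = 0.1591.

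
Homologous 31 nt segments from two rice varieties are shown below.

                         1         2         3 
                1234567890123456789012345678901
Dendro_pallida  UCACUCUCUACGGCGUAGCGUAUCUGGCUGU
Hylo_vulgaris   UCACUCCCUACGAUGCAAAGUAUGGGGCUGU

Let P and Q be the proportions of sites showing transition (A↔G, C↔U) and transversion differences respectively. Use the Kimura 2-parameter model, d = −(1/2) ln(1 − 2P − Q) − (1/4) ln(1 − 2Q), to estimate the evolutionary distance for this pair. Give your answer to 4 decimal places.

0.3256

Differing sites — 7:U/C (Ti); 13:G/A (Ti); 14:C/U (Ti); 16:U/C (Ti); 18:G/A (Ti); 19:C/A (Tv); 24:C/G (Tv); 25:U/G (Tv).
Of the 8 differences, 5 transitions and 3 transversions over 31 sites: P = 5/31 = 0.161290, Q = 3/31 = 0.096774.
d = −0.5·ln(0.580646) − 0.25·ln(0.806452) = −0.5·(-0.543614) − 0.25·(-0.215111) = 0.3256.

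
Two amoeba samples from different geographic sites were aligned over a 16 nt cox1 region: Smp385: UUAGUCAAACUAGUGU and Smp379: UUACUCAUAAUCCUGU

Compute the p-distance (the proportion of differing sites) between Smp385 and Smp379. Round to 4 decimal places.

Mismatches occur at site 4 (G↔C), site 8 (A↔U), site 10 (C↔A), site 12 (A↔C), site 13 (G↔C).
There are 5 differences over 16 sites, so p = 5/16 = 0.3125.

0.3125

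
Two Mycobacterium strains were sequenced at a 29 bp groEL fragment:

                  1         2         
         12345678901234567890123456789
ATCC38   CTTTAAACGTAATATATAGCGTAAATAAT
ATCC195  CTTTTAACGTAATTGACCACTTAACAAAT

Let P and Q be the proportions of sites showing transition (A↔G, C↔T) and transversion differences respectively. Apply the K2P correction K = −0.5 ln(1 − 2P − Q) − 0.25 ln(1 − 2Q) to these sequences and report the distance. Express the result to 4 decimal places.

0.4033

The sequences differ at positions 5 (A/T, transversion), 14 (A/T, transversion), 15 (T/G, transversion), 17 (T/C, transition), 18 (A/C, transversion), 19 (G/A, transition), 21 (G/T, transversion), 25 (A/C, transversion), 26 (T/A, transversion).
Of the 9 differences, 2 transitions and 7 transversions over 29 sites: P = 2/29 = 0.068966, Q = 7/29 = 0.241379.
d = −0.5·ln(0.620689) − 0.25·ln(0.517242) = −0.5·(-0.476925) − 0.25·(-0.659244) = 0.4033.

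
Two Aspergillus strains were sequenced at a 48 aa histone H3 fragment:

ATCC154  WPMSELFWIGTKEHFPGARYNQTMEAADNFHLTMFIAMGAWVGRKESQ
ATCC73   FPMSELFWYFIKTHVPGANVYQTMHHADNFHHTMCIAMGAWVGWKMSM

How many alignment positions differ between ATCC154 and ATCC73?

16

The sequences differ at positions 1 (W/F), 9 (I/Y), 10 (G/F), 11 (T/I), 13 (E/T), 15 (F/V), 19 (R/N), 20 (Y/V), 21 (N/Y), 25 (E/H), 26 (A/H), 32 (L/H), 35 (F/C), 44 (R/W), 46 (E/M), 48 (Q/M).
That gives 16 mismatches out of 48 aligned sites, so the Hamming distance is 16.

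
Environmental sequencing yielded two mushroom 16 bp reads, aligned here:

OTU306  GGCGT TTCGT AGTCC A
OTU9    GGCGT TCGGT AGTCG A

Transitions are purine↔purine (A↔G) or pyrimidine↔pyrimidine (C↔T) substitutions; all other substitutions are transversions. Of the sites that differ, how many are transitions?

The sequences differ at positions 7 (T/C, transition), 8 (C/G, transversion), 15 (C/G, transversion).
Of the 3 differences, 1 transition and 2 transversions, so the answer is 1.

1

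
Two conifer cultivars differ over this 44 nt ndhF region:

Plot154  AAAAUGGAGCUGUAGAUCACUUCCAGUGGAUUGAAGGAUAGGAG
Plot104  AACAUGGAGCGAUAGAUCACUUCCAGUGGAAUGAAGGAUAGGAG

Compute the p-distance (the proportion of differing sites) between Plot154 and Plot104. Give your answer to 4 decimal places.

Mismatches occur at site 3 (A↔C), site 11 (U↔G), site 12 (G↔A), site 31 (U↔A).
There are 4 differences over 44 sites, so p = 4/44 = 0.0909.

0.0909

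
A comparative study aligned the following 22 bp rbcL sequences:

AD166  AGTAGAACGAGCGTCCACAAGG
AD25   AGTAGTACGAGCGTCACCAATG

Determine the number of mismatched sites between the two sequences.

Mismatches occur at site 6 (A→T), site 16 (C→A), site 17 (A→C), site 21 (G→T).
That gives 4 mismatches out of 22 aligned sites, so the Hamming distance is 4.

4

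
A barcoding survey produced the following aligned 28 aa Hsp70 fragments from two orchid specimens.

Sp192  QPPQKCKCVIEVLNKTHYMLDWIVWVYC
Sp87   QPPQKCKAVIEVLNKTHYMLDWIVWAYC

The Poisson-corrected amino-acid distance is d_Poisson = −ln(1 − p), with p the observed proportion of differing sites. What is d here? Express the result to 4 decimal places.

0.0741

Differing sites — 8:C/A; 26:V/A.
p = 2/28 = 0.071429.
d = −ln(1 − 0.071429) = −ln(0.928571) = 0.0741.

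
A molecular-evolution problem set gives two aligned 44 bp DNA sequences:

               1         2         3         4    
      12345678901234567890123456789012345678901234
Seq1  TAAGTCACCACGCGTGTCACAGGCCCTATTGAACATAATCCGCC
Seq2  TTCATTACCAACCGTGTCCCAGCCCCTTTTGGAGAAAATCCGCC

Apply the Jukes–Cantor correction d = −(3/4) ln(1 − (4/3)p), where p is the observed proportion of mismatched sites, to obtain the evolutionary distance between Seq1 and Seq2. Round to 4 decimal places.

Mismatches occur at site 2 (A→T), site 3 (A→C), site 4 (G→A), site 6 (C→T), site 11 (C→A), site 12 (G→C), site 19 (A→C), site 23 (G→C), site 28 (A→T), site 32 (A→G), site 34 (C→G), site 36 (T→A).
p = 12/44 = 0.272727.
d = −0.75 · ln(1 − (4/3)·0.272727) = −0.75 · ln(0.636364) = −0.75 · (-0.451985) = 0.3390.

0.3390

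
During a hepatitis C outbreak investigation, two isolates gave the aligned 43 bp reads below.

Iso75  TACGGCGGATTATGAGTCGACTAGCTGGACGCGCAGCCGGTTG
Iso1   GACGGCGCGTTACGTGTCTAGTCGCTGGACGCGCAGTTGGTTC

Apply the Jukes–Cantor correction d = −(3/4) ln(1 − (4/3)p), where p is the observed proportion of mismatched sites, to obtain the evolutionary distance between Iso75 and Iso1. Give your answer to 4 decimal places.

Mismatches occur at site 1 (T→G), site 8 (G→C), site 9 (A→G), site 13 (T→C), site 15 (A→T), site 19 (G→T), site 21 (C→G), site 23 (A→C), site 37 (C→T), site 38 (C→T), site 43 (G→C).
p = 11/43 = 0.255814.
d = −0.75 · ln(1 − (4/3)·0.255814) = −0.75 · ln(0.658915) = −0.75 · (-0.417161) = 0.3129.

0.3129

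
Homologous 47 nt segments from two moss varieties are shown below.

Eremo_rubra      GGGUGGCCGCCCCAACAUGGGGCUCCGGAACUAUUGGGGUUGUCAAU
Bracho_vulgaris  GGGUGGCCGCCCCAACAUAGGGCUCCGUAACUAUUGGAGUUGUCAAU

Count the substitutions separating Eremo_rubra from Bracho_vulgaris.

3

The sequences differ at positions 19 (G/A), 28 (G/U), 38 (G/A).
That gives 3 mismatches out of 47 aligned sites, so the Hamming distance is 3.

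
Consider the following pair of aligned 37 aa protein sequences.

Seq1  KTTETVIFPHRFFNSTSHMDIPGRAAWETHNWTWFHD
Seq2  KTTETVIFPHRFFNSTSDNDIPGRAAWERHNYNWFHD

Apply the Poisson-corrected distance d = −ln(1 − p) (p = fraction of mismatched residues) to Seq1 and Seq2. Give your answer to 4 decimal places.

Mismatches occur at site 18 (H↔D), site 19 (M↔N), site 29 (T↔R), site 32 (W↔Y), site 33 (T↔N).
p = 5/37 = 0.135135.
d = −ln(1 − 0.135135) = −ln(0.864865) = 0.1452.

0.1452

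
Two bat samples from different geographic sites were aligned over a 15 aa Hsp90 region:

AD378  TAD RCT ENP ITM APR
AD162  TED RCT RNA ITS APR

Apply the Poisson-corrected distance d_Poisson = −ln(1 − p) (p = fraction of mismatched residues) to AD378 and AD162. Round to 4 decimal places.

The sequences differ at positions 2 (A/E), 7 (E/R), 9 (P/A), 12 (M/S).
p = 4/15 = 0.266667.
d = −ln(1 − 0.266667) = −ln(0.733333) = 0.3102.

0.3102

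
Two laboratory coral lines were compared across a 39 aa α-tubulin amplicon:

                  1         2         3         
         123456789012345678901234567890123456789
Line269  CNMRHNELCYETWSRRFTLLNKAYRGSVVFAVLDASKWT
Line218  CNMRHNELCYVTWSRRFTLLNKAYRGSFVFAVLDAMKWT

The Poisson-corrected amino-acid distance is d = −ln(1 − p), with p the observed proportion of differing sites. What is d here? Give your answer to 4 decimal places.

Mismatches occur at site 11 (E↔V), site 28 (V↔F), site 36 (S↔M).
p = 3/39 = 0.076923.
d = −ln(1 − 0.076923) = −ln(0.923077) = 0.0800.

0.0800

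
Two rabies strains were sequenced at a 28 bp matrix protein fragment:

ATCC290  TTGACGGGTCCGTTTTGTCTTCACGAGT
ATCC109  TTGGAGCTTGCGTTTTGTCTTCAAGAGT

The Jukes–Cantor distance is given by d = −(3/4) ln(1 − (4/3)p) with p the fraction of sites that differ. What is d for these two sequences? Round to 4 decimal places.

0.2524

Mismatches occur at site 4 (A↔G), site 5 (C↔A), site 7 (G↔C), site 8 (G↔T), site 10 (C↔G), site 24 (C↔A).
p = 6/28 = 0.214286.
d = −0.75 · ln(1 − (4/3)·0.214286) = −0.75 · ln(0.714285) = −0.75 · (-0.336473) = 0.2524.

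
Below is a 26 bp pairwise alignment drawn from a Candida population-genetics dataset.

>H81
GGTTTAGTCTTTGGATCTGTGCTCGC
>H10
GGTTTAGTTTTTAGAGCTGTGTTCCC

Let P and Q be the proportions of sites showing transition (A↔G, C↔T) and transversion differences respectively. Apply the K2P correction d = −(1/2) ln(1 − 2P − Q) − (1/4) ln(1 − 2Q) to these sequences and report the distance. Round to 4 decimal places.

Mismatches occur at site 9 (C/T, transition), site 13 (G/A, transition), site 16 (T/G, transversion), site 22 (C/T, transition), site 25 (G/C, transversion).
Of the 5 differences, 3 transitions and 2 transversions over 26 sites: P = 3/26 = 0.115385, Q = 2/26 = 0.076923.
d = −0.5·ln(0.692307) − 0.25·ln(0.846154) = −0.5·(-0.367726) − 0.25·(-0.167054) = 0.2256.

0.2256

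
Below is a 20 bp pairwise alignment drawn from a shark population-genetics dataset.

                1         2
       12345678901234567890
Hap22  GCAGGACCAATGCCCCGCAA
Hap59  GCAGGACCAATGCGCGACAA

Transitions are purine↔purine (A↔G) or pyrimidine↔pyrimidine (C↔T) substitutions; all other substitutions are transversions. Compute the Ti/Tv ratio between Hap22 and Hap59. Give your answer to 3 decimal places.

The sequences differ at positions 14 (C/G, transversion), 16 (C/G, transversion), 17 (G/A, transition).
Of the 3 differences, 1 transition and 2 transversions, so Ti/Tv = 1/2 = 0.500.

0.500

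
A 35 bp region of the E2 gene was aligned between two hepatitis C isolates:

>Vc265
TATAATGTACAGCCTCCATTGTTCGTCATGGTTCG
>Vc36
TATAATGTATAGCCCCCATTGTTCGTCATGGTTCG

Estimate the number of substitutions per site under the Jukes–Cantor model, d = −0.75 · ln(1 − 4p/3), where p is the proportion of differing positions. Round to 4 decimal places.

0.0594

The sequences differ at positions 10 (C/T), 15 (T/C).
p = 2/35 = 0.057143.
d = −0.75 · ln(1 − (4/3)·0.057143) = −0.75 · ln(0.923809) = −0.75 · (-0.079250) = 0.0594.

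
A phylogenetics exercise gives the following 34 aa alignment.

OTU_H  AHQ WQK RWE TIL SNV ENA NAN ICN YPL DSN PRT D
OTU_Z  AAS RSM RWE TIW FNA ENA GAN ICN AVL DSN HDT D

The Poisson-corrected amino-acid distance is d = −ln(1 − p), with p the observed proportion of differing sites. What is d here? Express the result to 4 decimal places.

The sequences differ at positions 2 (H/A), 3 (Q/S), 4 (W/R), 5 (Q/S), 6 (K/M), 12 (L/W), 13 (S/F), 15 (V/A), 19 (N/G), 25 (Y/A), 26 (P/V), 31 (P/H), 32 (R/D).
p = 13/34 = 0.382353.
d = −ln(1 − 0.382353) = −ln(0.617647) = 0.4818.

0.4818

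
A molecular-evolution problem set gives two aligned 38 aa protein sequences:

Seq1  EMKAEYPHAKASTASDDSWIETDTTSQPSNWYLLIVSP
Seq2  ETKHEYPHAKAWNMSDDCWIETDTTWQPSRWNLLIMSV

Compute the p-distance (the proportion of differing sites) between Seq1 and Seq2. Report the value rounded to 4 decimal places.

The sequences differ at positions 2 (M/T), 4 (A/H), 12 (S/W), 13 (T/N), 14 (A/M), 18 (S/C), 26 (S/W), 30 (N/R), 32 (Y/N), 36 (V/M), 38 (P/V).
There are 11 differences over 38 sites, so p = 11/38 = 0.2895.

0.2895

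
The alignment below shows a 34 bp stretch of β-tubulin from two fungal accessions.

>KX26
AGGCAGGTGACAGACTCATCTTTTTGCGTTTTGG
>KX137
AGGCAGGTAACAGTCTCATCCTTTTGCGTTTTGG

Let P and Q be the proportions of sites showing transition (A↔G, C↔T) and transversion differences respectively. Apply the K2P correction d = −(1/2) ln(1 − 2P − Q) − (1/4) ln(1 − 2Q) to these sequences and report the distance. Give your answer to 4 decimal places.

0.0947

The sequences differ at positions 9 (G/A, transition), 14 (A/T, transversion), 21 (T/C, transition).
Of the 3 differences, 2 transitions and 1 transversion over 34 sites: P = 2/34 = 0.058824, Q = 1/34 = 0.029412.
d = −0.5·ln(0.852940) − 0.25·ln(0.941176) = −0.5·(-0.159066) − 0.25·(-0.060625) = 0.0947.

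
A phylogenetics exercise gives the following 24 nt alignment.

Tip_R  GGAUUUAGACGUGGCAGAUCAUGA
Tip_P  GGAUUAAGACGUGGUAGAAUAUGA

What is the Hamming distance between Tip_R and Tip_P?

4

Mismatches occur at site 6 (U→A), site 15 (C→U), site 19 (U→A), site 20 (C→U).
That gives 4 mismatches out of 24 aligned sites, so the Hamming distance is 4.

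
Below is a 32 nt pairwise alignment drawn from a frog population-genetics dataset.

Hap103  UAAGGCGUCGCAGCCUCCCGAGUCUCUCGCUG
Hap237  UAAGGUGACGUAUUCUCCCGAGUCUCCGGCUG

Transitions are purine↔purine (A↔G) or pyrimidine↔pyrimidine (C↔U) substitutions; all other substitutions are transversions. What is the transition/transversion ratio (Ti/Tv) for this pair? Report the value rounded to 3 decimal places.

The sequences differ at positions 6 (C/U, transition), 8 (U/A, transversion), 11 (C/U, transition), 13 (G/U, transversion), 14 (C/U, transition), 27 (U/C, transition), 28 (C/G, transversion).
Of the 7 differences, 4 transitions and 3 transversions, so Ti/Tv = 4/3 = 1.333.

1.333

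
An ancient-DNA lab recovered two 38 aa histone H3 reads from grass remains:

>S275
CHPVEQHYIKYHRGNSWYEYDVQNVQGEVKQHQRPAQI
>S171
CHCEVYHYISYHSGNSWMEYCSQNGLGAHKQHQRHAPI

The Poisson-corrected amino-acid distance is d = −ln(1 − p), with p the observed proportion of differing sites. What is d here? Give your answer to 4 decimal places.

Mismatches occur at site 3 (P→C), site 4 (V→E), site 5 (E→V), site 6 (Q→Y), site 10 (K→S), site 13 (R→S), site 18 (Y→M), site 21 (D→C), site 22 (V→S), site 25 (V→G), site 26 (Q→L), site 28 (E→A), site 29 (V→H), site 35 (P→H), site 37 (Q→P).
p = 15/38 = 0.394737.
d = −ln(1 − 0.394737) = −ln(0.605263) = 0.5021.

0.5021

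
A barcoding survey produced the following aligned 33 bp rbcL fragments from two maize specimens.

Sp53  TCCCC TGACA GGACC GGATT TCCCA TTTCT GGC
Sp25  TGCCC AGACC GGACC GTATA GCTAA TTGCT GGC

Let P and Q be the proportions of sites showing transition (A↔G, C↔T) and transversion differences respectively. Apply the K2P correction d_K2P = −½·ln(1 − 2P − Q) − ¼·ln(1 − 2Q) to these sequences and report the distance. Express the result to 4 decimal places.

0.3463

Differing sites — 2:C/G (Tv); 6:T/A (Tv); 10:A/C (Tv); 17:G/T (Tv); 20:T/A (Tv); 21:T/G (Tv); 23:C/T (Ti); 24:C/A (Tv); 28:T/G (Tv).
Of the 9 differences, 1 transition and 8 transversions over 33 sites: P = 1/33 = 0.030303, Q = 8/33 = 0.242424.
d = −0.5·ln(0.696970) − 0.25·ln(0.515152) = −0.5·(-0.361013) − 0.25·(-0.663293) = 0.3463.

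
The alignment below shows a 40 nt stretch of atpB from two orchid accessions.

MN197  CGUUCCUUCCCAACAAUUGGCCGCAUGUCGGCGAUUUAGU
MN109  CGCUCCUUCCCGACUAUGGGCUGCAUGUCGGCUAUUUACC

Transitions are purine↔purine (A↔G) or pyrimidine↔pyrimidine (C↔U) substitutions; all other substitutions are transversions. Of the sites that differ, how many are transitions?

Differing sites — 3:U/C (Ti); 12:A/G (Ti); 15:A/U (Tv); 18:U/G (Tv); 22:C/U (Ti); 33:G/U (Tv); 39:G/C (Tv); 40:U/C (Ti).
Of the 8 differences, 4 transitions and 4 transversions, so the answer is 4.

4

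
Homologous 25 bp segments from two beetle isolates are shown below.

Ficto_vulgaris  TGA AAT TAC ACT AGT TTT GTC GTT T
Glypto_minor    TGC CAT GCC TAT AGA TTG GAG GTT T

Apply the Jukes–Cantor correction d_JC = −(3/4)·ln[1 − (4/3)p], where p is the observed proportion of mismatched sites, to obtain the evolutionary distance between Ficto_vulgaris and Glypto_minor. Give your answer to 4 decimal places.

Differing sites — 3:A/C; 4:A/C; 7:T/G; 8:A/C; 10:A/T; 11:C/A; 15:T/A; 18:T/G; 20:T/A; 21:C/G.
p = 10/25 = 0.400000.
d = −0.75 · ln(1 − (4/3)·0.400000) = −0.75 · ln(0.466667) = −0.75 · (-0.762139) = 0.5716.

0.5716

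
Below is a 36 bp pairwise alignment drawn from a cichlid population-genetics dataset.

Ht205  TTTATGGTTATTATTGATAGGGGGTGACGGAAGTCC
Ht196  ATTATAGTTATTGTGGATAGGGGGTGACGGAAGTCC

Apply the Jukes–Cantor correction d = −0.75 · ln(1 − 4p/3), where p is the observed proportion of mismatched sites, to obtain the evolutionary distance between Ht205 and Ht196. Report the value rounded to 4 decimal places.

0.1203

Mismatches occur at site 1 (T↔A), site 6 (G↔A), site 13 (A↔G), site 15 (T↔G).
p = 4/36 = 0.111111.
d = −0.75 · ln(1 − (4/3)·0.111111) = −0.75 · ln(0.851852) = −0.75 · (-0.160342) = 0.1203.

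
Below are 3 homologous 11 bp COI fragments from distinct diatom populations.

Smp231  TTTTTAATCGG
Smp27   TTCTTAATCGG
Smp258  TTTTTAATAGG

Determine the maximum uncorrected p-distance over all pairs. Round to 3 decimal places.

0.182

Pairwise Hamming distances:
  Smp231 vs Smp27: 1
  Smp231 vs Smp258: 1
  Smp27 vs Smp258: 2
The largest is 2 mismatches, between Smp27 and Smp258; p = 2/11 = 0.182.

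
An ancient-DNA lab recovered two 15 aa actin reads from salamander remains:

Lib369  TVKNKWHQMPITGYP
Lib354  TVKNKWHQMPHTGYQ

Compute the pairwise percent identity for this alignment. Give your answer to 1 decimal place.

Mismatches occur at site 11 (I→H), site 15 (P→Q).
13 of the 15 sites match, so the percent identity is 13/15 × 100 = 86.7%.

86.7%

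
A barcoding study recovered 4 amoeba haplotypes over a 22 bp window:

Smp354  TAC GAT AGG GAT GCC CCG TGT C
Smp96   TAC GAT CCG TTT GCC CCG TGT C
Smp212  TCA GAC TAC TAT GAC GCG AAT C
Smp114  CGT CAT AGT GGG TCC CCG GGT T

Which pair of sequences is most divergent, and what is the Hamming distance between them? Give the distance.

Pairwise Hamming distances:
  Smp354 vs Smp96: 4
  Smp354 vs Smp212: 11
  Smp354 vs Smp114: 10
  Smp96 vs Smp212: 11
  Smp96 vs Smp114: 13
  Smp212 vs Smp114: 17
The largest is 17, between Smp212 and Smp114.

17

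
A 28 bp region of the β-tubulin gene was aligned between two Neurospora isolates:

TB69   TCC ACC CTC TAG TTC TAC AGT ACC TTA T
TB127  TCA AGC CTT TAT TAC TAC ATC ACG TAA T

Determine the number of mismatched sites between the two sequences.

9

The sequences differ at positions 3 (C/A), 5 (C/G), 9 (C/T), 12 (G/T), 14 (T/A), 20 (G/T), 21 (T/C), 24 (C/G), 26 (T/A).
That gives 9 mismatches out of 28 aligned sites, so the Hamming distance is 9.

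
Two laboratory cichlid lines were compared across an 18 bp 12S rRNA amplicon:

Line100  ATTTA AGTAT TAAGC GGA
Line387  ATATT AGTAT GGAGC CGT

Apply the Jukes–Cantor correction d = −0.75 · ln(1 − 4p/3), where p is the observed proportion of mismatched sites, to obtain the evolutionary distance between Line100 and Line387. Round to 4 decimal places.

The sequences differ at positions 3 (T/A), 5 (A/T), 11 (T/G), 12 (A/G), 16 (G/C), 18 (A/T).
p = 6/18 = 0.333333.
d = −0.75 · ln(1 − (4/3)·0.333333) = −0.75 · ln(0.555556) = −0.75 · (-0.587786) = 0.4408.

0.4408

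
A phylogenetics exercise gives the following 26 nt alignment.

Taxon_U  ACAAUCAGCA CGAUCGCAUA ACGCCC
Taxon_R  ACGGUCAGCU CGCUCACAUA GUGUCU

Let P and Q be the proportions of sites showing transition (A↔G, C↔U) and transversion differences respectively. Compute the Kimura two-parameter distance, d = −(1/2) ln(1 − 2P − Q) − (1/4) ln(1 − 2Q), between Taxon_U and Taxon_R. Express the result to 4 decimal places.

0.5195

The sequences differ at positions 3 (A/G, transition), 4 (A/G, transition), 10 (A/U, transversion), 13 (A/C, transversion), 16 (G/A, transition), 21 (A/G, transition), 22 (C/U, transition), 24 (C/U, transition), 26 (C/U, transition).
Of the 9 differences, 7 transitions and 2 transversions over 26 sites: P = 7/26 = 0.269231, Q = 2/26 = 0.076923.
d = −0.5·ln(0.384615) − 0.25·ln(0.846154) = −0.5·(-0.955512) − 0.25·(-0.167054) = 0.5195.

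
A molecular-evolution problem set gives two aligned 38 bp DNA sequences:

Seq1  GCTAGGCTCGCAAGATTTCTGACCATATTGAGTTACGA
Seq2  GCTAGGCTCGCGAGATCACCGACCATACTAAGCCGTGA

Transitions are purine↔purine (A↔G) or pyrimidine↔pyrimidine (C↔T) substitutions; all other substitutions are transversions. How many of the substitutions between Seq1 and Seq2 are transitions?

9

The sequences differ at positions 12 (A/G, transition), 17 (T/C, transition), 18 (T/A, transversion), 20 (T/C, transition), 28 (T/C, transition), 30 (G/A, transition), 33 (T/C, transition), 34 (T/C, transition), 35 (A/G, transition), 36 (C/T, transition).
Of the 10 differences, 9 transitions and 1 transversion, so the answer is 9.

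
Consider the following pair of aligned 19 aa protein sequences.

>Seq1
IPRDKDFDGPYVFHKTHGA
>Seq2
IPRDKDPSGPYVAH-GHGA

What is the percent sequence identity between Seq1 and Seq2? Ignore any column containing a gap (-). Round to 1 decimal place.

Excluding the 1 gap column leaves 18 comparable sites.
Mismatches occur at site 7 (F↔P), site 8 (D↔S), site 13 (F↔A), site 16 (T↔G).
14 of the 18 comparable sites match, so the percent identity is 14/18 × 100 = 77.8%.

77.8%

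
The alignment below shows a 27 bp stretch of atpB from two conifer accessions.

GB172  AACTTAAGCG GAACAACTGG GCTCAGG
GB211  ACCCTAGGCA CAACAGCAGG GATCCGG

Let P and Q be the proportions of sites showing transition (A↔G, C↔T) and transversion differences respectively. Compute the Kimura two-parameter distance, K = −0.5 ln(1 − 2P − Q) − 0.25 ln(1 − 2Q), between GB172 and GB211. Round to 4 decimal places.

Mismatches occur at site 2 (A→C, transversion), site 4 (T→C, transition), site 7 (A→G, transition), site 10 (G→A, transition), site 11 (G→C, transversion), site 16 (A→G, transition), site 18 (T→A, transversion), site 22 (C→A, transversion), site 25 (A→C, transversion).
Of the 9 differences, 4 transitions and 5 transversions over 27 sites: P = 4/27 = 0.148148, Q = 5/27 = 0.185185.
d = −0.5·ln(0.518519) − 0.25·ln(0.629630) = −0.5·(-0.656779) − 0.25·(-0.462623) = 0.4440.

0.4440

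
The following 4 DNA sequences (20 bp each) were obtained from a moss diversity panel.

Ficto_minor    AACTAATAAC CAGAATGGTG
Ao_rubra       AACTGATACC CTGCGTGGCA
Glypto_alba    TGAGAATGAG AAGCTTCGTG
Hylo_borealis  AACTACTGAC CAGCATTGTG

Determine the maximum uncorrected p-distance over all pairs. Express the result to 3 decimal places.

0.700

Pairwise Hamming distances:
  Ficto_minor vs Ao_rubra: 7
  Ficto_minor vs Glypto_alba: 10
  Ficto_minor vs Hylo_borealis: 4
  Ao_rubra vs Glypto_alba: 14
  Ao_rubra vs Hylo_borealis: 9
  Glypto_alba vs Hylo_borealis: 9
The largest is 14 mismatches, between Ao_rubra and Glypto_alba; p = 14/20 = 0.700.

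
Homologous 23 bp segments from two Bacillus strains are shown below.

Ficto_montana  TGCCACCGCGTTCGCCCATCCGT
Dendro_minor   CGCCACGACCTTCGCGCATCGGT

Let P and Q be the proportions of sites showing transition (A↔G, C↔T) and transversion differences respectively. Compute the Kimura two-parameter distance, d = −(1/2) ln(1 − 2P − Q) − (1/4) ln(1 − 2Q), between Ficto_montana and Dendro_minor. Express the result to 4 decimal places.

0.3206

The sequences differ at positions 1 (T/C, transition), 7 (C/G, transversion), 8 (G/A, transition), 10 (G/C, transversion), 16 (C/G, transversion), 21 (C/G, transversion).
Of the 6 differences, 2 transitions and 4 transversions over 23 sites: P = 2/23 = 0.086957, Q = 4/23 = 0.173913.
d = −0.5·ln(0.652173) − 0.25·ln(0.652174) = −0.5·(-0.427445) − 0.25·(-0.427444) = 0.3206.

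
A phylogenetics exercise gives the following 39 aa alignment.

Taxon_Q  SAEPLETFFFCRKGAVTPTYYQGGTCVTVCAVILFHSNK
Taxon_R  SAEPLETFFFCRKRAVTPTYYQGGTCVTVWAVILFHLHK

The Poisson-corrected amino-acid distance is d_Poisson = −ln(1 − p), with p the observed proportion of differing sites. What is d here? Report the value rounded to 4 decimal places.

0.1082

Differing sites — 14:G/R; 30:C/W; 37:S/L; 38:N/H.
p = 4/39 = 0.102564.
d = −ln(1 − 0.102564) = −ln(0.897436) = 0.1082.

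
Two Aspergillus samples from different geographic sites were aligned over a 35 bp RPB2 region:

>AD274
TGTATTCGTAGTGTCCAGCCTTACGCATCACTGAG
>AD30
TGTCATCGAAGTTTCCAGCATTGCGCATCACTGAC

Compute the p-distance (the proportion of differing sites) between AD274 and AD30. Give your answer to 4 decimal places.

The sequences differ at positions 4 (A/C), 5 (T/A), 9 (T/A), 13 (G/T), 20 (C/A), 23 (A/G), 35 (G/C).
There are 7 differences over 35 sites, so p = 7/35 = 0.2000.

0.2000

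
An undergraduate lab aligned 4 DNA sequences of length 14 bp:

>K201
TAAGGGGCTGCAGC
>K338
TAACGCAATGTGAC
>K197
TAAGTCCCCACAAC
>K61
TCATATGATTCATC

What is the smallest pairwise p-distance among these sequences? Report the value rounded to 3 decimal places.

0.429

Pairwise Hamming distances:
  K201 vs K338: 7
  K201 vs K197: 6
  K201 vs K61: 7
  K338 vs K197: 8
  K338 vs K61: 9
  K197 vs K61: 9
The smallest is 6 mismatches, between K201 and K197; p = 6/14 = 0.429.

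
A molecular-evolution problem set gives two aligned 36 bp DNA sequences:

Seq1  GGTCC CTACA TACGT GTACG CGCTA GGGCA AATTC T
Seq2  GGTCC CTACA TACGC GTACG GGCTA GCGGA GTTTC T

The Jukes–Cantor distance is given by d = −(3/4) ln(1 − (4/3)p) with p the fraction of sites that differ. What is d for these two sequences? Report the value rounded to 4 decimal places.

The sequences differ at positions 15 (T/C), 21 (C/G), 27 (G/C), 29 (C/G), 31 (A/G), 32 (A/T).
p = 6/36 = 0.166667.
d = −0.75 · ln(1 − (4/3)·0.166667) = −0.75 · ln(0.777777) = −0.75 · (-0.251315) = 0.1885.

0.1885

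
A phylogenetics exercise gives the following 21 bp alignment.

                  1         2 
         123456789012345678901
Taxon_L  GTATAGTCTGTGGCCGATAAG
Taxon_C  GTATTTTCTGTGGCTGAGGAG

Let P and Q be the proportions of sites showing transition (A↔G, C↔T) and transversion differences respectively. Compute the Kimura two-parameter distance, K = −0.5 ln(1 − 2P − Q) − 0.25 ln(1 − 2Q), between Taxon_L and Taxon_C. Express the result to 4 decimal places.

The sequences differ at positions 5 (A/T, transversion), 6 (G/T, transversion), 15 (C/T, transition), 18 (T/G, transversion), 19 (A/G, transition).
Of the 5 differences, 2 transitions and 3 transversions over 21 sites: P = 2/21 = 0.095238, Q = 3/21 = 0.142857.
d = −0.5·ln(0.666667) − 0.25·ln(0.714286) = −0.5·(-0.405465) − 0.25·(-0.336472) = 0.2869.

0.2869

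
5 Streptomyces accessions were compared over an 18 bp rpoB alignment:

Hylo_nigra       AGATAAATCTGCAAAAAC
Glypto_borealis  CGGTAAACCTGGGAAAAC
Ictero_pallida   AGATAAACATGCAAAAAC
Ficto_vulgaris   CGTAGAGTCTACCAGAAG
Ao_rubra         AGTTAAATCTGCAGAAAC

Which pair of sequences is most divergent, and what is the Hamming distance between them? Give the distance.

11

Pairwise Hamming distances:
  Hylo_nigra vs Glypto_borealis: 5
  Hylo_nigra vs Ictero_pallida: 2
  Hylo_nigra vs Ficto_vulgaris: 9
  Hylo_nigra vs Ao_rubra: 2
  Glypto_borealis vs Ictero_pallida: 5
  Glypto_borealis vs Ficto_vulgaris: 10
  Glypto_borealis vs Ao_rubra: 6
  Ictero_pallida vs Ficto_vulgaris: 11
  Ictero_pallida vs Ao_rubra: 4
  Ficto_vulgaris vs Ao_rubra: 9
The largest is 11, between Ictero_pallida and Ficto_vulgaris.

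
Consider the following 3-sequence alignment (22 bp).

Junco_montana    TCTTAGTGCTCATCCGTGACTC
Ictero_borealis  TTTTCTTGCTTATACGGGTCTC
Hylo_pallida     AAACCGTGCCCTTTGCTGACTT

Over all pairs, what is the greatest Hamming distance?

14

Pairwise Hamming distances:
  Junco_montana vs Ictero_borealis: 7
  Junco_montana vs Hylo_pallida: 11
  Ictero_borealis vs Hylo_pallida: 14
The largest is 14, between Ictero_borealis and Hylo_pallida.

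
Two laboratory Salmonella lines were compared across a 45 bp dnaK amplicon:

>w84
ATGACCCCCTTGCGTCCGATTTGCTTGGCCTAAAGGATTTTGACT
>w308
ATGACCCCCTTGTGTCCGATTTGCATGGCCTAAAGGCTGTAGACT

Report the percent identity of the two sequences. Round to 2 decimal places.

The sequences differ at positions 13 (C/T), 25 (T/A), 37 (A/C), 39 (T/G), 41 (T/A).
40 of the 45 sites match, so the percent identity is 40/45 × 100 = 88.89%.

88.89%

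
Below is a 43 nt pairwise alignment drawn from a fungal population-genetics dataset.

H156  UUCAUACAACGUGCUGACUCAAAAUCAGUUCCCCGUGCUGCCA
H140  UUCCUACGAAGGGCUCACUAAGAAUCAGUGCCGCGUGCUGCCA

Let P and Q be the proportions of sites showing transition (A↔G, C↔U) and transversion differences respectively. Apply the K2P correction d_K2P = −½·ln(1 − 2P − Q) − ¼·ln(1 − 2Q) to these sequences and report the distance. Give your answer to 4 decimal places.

Mismatches occur at site 4 (A/C, transversion), site 8 (A/G, transition), site 10 (C/A, transversion), site 12 (U/G, transversion), site 16 (G/C, transversion), site 20 (C/A, transversion), site 22 (A/G, transition), site 30 (U/G, transversion), site 33 (C/G, transversion).
Of the 9 differences, 2 transitions and 7 transversions over 43 sites: P = 2/43 = 0.046512, Q = 7/43 = 0.162791.
d = −0.5·ln(0.744185) − 0.25·ln(0.674418) = −0.5·(-0.295466) − 0.25·(-0.393905) = 0.2462.

0.2462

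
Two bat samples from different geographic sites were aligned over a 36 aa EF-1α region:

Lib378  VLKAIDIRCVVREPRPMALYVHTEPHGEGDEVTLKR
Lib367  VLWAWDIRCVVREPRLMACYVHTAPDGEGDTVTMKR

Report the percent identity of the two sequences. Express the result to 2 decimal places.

77.78%

Differing sites — 3:K/W; 5:I/W; 16:P/L; 19:L/C; 24:E/A; 26:H/D; 31:E/T; 34:L/M.
28 of the 36 sites match, so the percent identity is 28/36 × 100 = 77.78%.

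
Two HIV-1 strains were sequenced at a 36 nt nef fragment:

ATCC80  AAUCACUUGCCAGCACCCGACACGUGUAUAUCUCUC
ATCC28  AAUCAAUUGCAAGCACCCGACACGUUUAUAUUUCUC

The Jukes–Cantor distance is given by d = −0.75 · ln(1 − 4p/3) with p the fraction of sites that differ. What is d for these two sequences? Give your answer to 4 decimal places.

0.1203

Differing sites — 6:C/A; 11:C/A; 26:G/U; 32:C/U.
p = 4/36 = 0.111111.
d = −0.75 · ln(1 − (4/3)·0.111111) = −0.75 · ln(0.851852) = −0.75 · (-0.160342) = 0.1203.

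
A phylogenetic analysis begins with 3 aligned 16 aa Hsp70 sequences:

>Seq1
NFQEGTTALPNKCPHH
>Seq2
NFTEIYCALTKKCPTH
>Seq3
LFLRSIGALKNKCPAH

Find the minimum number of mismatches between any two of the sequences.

7

Pairwise Hamming distances:
  Seq1 vs Seq2: 7
  Seq1 vs Seq3: 8
  Seq2 vs Seq3: 9
The smallest is 7, between Seq1 and Seq2.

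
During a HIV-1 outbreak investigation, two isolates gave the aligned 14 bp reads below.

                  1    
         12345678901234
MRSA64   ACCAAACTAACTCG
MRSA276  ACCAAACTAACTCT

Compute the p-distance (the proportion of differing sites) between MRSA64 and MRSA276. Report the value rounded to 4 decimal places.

Differing sites — 14:G/T.
There are 1 differences over 14 sites, so p = 1/14 = 0.0714.

0.0714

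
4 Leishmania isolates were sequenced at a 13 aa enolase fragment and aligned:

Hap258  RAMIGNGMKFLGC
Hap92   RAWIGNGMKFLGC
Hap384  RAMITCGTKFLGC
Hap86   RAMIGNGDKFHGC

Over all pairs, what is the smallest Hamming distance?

Pairwise Hamming distances:
  Hap258 vs Hap92: 1
  Hap258 vs Hap384: 3
  Hap258 vs Hap86: 2
  Hap92 vs Hap384: 4
  Hap92 vs Hap86: 3
  Hap384 vs Hap86: 4
The smallest is 1, between Hap258 and Hap92.

1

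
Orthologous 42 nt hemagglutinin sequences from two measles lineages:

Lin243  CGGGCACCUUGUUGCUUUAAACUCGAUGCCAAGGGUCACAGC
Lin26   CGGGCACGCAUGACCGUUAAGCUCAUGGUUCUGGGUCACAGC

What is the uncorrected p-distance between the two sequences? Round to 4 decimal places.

0.3810

Mismatches occur at site 8 (C↔G), site 9 (U↔C), site 10 (U↔A), site 11 (G↔U), site 12 (U↔G), site 13 (U↔A), site 14 (G↔C), site 16 (U↔G), site 21 (A↔G), site 25 (G↔A), site 26 (A↔U), site 27 (U↔G), site 29 (C↔U), site 30 (C↔U), site 31 (A↔C), site 32 (A↔U).
There are 16 differences over 42 sites, so p = 16/42 = 0.3810.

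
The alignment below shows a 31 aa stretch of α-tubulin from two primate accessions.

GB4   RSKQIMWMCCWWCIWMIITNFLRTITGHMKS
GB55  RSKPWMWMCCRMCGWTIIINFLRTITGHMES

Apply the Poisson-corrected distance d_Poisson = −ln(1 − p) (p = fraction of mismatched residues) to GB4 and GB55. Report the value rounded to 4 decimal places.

The sequences differ at positions 4 (Q/P), 5 (I/W), 11 (W/R), 12 (W/M), 14 (I/G), 16 (M/T), 19 (T/I), 30 (K/E).
p = 8/31 = 0.258065.
d = −ln(1 − 0.258065) = −ln(0.741935) = 0.2985.

0.2985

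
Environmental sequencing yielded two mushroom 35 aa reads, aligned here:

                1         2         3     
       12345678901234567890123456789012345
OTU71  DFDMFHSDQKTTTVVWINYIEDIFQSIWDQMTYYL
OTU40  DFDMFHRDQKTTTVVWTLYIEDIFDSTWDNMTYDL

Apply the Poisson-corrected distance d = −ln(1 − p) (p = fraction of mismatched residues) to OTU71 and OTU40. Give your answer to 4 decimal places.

Differing sites — 7:S/R; 17:I/T; 18:N/L; 25:Q/D; 27:I/T; 30:Q/N; 34:Y/D.
p = 7/35 = 0.200000.
d = −ln(1 − 0.200000) = −ln(0.800000) = 0.2231.

0.2231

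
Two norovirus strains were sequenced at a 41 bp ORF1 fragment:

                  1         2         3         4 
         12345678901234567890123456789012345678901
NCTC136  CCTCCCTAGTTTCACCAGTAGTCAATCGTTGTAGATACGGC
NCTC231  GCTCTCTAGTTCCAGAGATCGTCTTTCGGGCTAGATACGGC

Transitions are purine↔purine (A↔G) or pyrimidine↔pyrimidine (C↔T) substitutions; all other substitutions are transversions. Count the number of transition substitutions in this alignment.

4

The sequences differ at positions 1 (C/G, transversion), 5 (C/T, transition), 12 (T/C, transition), 15 (C/G, transversion), 16 (C/A, transversion), 17 (A/G, transition), 18 (G/A, transition), 20 (A/C, transversion), 24 (A/T, transversion), 25 (A/T, transversion), 29 (T/G, transversion), 30 (T/G, transversion), 31 (G/C, transversion).
Of the 13 differences, 4 transitions and 9 transversions, so the answer is 4.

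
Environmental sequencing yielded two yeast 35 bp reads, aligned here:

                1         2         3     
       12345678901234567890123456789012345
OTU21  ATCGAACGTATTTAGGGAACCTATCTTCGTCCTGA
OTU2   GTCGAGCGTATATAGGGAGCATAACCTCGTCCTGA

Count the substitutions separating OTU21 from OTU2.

7

Mismatches occur at site 1 (A↔G), site 6 (A↔G), site 12 (T↔A), site 19 (A↔G), site 21 (C↔A), site 24 (T↔A), site 26 (T↔C).
That gives 7 mismatches out of 35 aligned sites, so the Hamming distance is 7.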